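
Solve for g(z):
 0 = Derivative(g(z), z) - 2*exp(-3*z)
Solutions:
 g(z) = C1 - 2*exp(-3*z)/3


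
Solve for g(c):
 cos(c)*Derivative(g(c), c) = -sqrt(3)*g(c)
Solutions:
 g(c) = C1*(sin(c) - 1)^(sqrt(3)/2)/(sin(c) + 1)^(sqrt(3)/2)


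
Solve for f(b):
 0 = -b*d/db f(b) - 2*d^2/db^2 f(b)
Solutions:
 f(b) = C1 + C2*erf(b/2)


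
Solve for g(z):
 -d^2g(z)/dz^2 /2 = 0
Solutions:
 g(z) = C1 + C2*z


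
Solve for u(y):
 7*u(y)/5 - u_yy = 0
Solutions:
 u(y) = C1*exp(-sqrt(35)*y/5) + C2*exp(sqrt(35)*y/5)


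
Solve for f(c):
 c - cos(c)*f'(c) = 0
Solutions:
 f(c) = C1 + Integral(c/cos(c), c)


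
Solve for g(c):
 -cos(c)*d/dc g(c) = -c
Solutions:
 g(c) = C1 + Integral(c/cos(c), c)


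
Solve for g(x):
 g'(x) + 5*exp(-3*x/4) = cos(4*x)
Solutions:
 g(x) = C1 + sin(4*x)/4 + 20*exp(-3*x/4)/3


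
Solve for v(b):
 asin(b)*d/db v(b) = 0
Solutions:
 v(b) = C1


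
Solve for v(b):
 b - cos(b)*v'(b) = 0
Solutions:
 v(b) = C1 + Integral(b/cos(b), b)


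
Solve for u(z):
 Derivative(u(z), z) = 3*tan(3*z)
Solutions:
 u(z) = C1 - log(cos(3*z))


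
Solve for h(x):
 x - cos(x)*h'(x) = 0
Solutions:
 h(x) = C1 + Integral(x/cos(x), x)


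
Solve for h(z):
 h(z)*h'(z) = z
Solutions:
 h(z) = -sqrt(C1 + z^2)
 h(z) = sqrt(C1 + z^2)


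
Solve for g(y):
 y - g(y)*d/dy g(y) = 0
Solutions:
 g(y) = -sqrt(C1 + y^2)
 g(y) = sqrt(C1 + y^2)


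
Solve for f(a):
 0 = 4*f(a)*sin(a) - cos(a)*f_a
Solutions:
 f(a) = C1/cos(a)^4


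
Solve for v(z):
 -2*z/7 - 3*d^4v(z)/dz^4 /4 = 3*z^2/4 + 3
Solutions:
 v(z) = C1 + C2*z + C3*z^2 + C4*z^3 - z^6/360 - z^5/315 - z^4/6


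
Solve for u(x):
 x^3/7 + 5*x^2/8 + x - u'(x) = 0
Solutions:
 u(x) = C1 + x^4/28 + 5*x^3/24 + x^2/2


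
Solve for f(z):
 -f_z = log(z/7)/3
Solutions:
 f(z) = C1 - z*log(z)/3 + z/3 + z*log(7)/3


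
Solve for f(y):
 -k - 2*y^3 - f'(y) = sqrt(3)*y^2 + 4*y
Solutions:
 f(y) = C1 - k*y - y^4/2 - sqrt(3)*y^3/3 - 2*y^2


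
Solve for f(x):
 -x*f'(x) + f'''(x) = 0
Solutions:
 f(x) = C1 + Integral(C2*airyai(x) + C3*airybi(x), x)


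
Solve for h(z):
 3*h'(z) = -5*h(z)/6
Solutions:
 h(z) = C1*exp(-5*z/18)


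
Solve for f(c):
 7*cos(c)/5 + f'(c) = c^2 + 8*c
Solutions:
 f(c) = C1 + c^3/3 + 4*c^2 - 7*sin(c)/5


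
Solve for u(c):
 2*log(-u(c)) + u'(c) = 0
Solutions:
 -li(-u(c)) = C1 - 2*c


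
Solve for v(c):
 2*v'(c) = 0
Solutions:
 v(c) = C1


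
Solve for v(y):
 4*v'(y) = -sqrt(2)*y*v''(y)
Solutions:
 v(y) = C1 + C2*y^(1 - 2*sqrt(2))


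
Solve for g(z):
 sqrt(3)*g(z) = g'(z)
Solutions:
 g(z) = C1*exp(sqrt(3)*z)


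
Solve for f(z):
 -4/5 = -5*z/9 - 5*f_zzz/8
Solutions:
 f(z) = C1 + C2*z + C3*z^2 - z^4/27 + 16*z^3/75


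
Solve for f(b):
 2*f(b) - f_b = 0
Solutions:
 f(b) = C1*exp(2*b)


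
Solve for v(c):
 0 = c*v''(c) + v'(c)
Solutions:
 v(c) = C1 + C2*log(c)


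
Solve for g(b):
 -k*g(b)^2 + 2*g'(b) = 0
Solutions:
 g(b) = -2/(C1 + b*k)


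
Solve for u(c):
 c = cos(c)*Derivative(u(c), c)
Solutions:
 u(c) = C1 + Integral(c/cos(c), c)


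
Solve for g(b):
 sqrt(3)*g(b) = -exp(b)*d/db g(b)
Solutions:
 g(b) = C1*exp(sqrt(3)*exp(-b))


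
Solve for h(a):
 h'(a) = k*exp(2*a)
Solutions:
 h(a) = C1 + k*exp(2*a)/2


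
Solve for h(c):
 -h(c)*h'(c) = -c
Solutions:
 h(c) = -sqrt(C1 + c^2)
 h(c) = sqrt(C1 + c^2)


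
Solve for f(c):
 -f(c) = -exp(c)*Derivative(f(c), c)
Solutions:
 f(c) = C1*exp(-exp(-c))


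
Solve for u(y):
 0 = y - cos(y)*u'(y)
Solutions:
 u(y) = C1 + Integral(y/cos(y), y)


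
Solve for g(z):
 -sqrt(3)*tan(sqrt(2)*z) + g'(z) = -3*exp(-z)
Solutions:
 g(z) = C1 + sqrt(6)*log(tan(sqrt(2)*z)^2 + 1)/4 + 3*exp(-z)


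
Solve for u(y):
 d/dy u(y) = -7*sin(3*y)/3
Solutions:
 u(y) = C1 + 7*cos(3*y)/9


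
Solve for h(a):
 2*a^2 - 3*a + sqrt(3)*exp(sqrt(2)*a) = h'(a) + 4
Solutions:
 h(a) = C1 + 2*a^3/3 - 3*a^2/2 - 4*a + sqrt(6)*exp(sqrt(2)*a)/2


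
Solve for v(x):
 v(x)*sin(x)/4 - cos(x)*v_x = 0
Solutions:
 v(x) = C1/cos(x)^(1/4)


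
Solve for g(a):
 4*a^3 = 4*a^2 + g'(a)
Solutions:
 g(a) = C1 + a^4 - 4*a^3/3


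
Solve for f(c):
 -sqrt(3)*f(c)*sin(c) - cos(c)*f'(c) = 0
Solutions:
 f(c) = C1*cos(c)^(sqrt(3))


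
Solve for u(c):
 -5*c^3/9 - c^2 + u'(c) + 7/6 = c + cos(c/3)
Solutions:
 u(c) = C1 + 5*c^4/36 + c^3/3 + c^2/2 - 7*c/6 + 3*sin(c/3)


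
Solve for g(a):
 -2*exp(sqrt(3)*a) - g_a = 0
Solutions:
 g(a) = C1 - 2*sqrt(3)*exp(sqrt(3)*a)/3


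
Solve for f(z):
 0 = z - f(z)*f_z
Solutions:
 f(z) = -sqrt(C1 + z^2)
 f(z) = sqrt(C1 + z^2)


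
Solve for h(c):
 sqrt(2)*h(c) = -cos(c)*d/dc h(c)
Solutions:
 h(c) = C1*(sin(c) - 1)^(sqrt(2)/2)/(sin(c) + 1)^(sqrt(2)/2)


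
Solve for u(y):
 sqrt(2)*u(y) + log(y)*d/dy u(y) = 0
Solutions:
 u(y) = C1*exp(-sqrt(2)*li(y))


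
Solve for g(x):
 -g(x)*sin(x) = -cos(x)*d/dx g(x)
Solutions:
 g(x) = C1/cos(x)


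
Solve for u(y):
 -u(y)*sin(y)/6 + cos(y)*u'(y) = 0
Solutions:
 u(y) = C1/cos(y)^(1/6)


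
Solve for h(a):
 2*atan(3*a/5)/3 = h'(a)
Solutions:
 h(a) = C1 + 2*a*atan(3*a/5)/3 - 5*log(9*a^2 + 25)/9


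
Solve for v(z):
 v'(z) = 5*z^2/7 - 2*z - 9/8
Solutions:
 v(z) = C1 + 5*z^3/21 - z^2 - 9*z/8


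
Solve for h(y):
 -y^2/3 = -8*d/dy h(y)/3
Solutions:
 h(y) = C1 + y^3/24


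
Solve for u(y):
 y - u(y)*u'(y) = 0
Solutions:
 u(y) = -sqrt(C1 + y^2)
 u(y) = sqrt(C1 + y^2)


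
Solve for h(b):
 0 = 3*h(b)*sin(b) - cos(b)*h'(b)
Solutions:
 h(b) = C1/cos(b)^3


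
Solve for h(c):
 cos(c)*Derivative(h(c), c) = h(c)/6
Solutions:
 h(c) = C1*(sin(c) + 1)^(1/12)/(sin(c) - 1)^(1/12)


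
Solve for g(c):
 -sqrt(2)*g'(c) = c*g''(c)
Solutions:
 g(c) = C1 + C2*c^(1 - sqrt(2))


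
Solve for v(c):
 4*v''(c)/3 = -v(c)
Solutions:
 v(c) = C1*sin(sqrt(3)*c/2) + C2*cos(sqrt(3)*c/2)


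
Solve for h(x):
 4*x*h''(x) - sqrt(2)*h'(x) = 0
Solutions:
 h(x) = C1 + C2*x^(sqrt(2)/4 + 1)


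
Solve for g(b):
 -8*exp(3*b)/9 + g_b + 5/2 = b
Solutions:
 g(b) = C1 + b^2/2 - 5*b/2 + 8*exp(3*b)/27


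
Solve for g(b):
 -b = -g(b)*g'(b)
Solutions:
 g(b) = -sqrt(C1 + b^2)
 g(b) = sqrt(C1 + b^2)


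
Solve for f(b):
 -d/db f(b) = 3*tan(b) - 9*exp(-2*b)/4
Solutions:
 f(b) = C1 - 3*log(tan(b)^2 + 1)/2 - 9*exp(-2*b)/8


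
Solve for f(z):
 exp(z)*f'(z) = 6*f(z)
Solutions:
 f(z) = C1*exp(-6*exp(-z))


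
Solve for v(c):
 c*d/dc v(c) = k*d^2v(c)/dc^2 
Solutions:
 v(c) = C1 + C2*erf(sqrt(2)*c*sqrt(-1/k)/2)/sqrt(-1/k)


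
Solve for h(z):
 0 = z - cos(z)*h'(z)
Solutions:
 h(z) = C1 + Integral(z/cos(z), z)


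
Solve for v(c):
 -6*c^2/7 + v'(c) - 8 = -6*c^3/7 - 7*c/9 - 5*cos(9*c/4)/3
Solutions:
 v(c) = C1 - 3*c^4/14 + 2*c^3/7 - 7*c^2/18 + 8*c - 20*sin(9*c/4)/27


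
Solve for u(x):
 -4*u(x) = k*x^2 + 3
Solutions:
 u(x) = -k*x^2/4 - 3/4


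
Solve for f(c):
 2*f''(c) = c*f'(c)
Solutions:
 f(c) = C1 + C2*erfi(c/2)


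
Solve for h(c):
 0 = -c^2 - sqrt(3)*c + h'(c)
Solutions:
 h(c) = C1 + c^3/3 + sqrt(3)*c^2/2


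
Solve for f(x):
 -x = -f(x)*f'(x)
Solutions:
 f(x) = -sqrt(C1 + x^2)
 f(x) = sqrt(C1 + x^2)


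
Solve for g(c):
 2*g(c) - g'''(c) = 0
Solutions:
 g(c) = C3*exp(2^(1/3)*c) + (C1*sin(2^(1/3)*sqrt(3)*c/2) + C2*cos(2^(1/3)*sqrt(3)*c/2))*exp(-2^(1/3)*c/2)


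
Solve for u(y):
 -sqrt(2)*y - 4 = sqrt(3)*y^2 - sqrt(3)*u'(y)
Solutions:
 u(y) = C1 + y^3/3 + sqrt(6)*y^2/6 + 4*sqrt(3)*y/3


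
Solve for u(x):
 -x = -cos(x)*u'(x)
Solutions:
 u(x) = C1 + Integral(x/cos(x), x)


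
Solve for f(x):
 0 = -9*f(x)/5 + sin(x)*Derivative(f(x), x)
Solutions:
 f(x) = C1*(cos(x) - 1)^(9/10)/(cos(x) + 1)^(9/10)


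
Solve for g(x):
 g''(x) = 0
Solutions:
 g(x) = C1 + C2*x


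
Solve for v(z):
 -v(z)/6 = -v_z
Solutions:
 v(z) = C1*exp(z/6)


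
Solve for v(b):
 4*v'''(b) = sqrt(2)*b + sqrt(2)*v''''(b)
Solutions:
 v(b) = C1 + C2*b + C3*b^2 + C4*exp(2*sqrt(2)*b) + sqrt(2)*b^4/96 + b^3/48


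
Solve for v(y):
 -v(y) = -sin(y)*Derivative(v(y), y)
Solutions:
 v(y) = C1*sqrt(cos(y) - 1)/sqrt(cos(y) + 1)


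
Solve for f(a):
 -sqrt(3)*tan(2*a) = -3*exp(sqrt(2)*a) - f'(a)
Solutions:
 f(a) = C1 - 3*sqrt(2)*exp(sqrt(2)*a)/2 - sqrt(3)*log(cos(2*a))/2


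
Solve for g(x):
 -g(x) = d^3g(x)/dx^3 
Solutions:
 g(x) = C3*exp(-x) + (C1*sin(sqrt(3)*x/2) + C2*cos(sqrt(3)*x/2))*exp(x/2)


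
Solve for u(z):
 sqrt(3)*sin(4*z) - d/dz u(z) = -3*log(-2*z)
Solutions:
 u(z) = C1 + 3*z*log(-z) - 3*z + 3*z*log(2) - sqrt(3)*cos(4*z)/4


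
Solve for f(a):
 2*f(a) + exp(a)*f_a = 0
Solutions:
 f(a) = C1*exp(2*exp(-a))


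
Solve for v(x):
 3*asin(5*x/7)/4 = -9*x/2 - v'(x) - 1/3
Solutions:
 v(x) = C1 - 9*x^2/4 - 3*x*asin(5*x/7)/4 - x/3 - 3*sqrt(49 - 25*x^2)/20


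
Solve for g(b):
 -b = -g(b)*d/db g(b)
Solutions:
 g(b) = -sqrt(C1 + b^2)
 g(b) = sqrt(C1 + b^2)


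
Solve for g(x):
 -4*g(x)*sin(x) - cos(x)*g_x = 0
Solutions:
 g(x) = C1*cos(x)^4


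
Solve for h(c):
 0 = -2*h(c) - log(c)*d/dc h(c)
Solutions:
 h(c) = C1*exp(-2*li(c))


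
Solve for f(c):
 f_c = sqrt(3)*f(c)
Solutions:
 f(c) = C1*exp(sqrt(3)*c)


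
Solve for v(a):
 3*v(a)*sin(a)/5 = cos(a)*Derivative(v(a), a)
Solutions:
 v(a) = C1/cos(a)^(3/5)


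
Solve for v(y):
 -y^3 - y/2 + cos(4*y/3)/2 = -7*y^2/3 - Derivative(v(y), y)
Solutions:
 v(y) = C1 + y^4/4 - 7*y^3/9 + y^2/4 - 3*sin(4*y/3)/8


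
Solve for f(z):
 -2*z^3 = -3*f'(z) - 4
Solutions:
 f(z) = C1 + z^4/6 - 4*z/3


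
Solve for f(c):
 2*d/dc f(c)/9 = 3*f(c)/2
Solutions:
 f(c) = C1*exp(27*c/4)


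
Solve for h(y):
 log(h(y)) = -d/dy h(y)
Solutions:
 li(h(y)) = C1 - y


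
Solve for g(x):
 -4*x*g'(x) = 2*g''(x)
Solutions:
 g(x) = C1 + C2*erf(x)


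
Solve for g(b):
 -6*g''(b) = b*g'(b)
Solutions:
 g(b) = C1 + C2*erf(sqrt(3)*b/6)


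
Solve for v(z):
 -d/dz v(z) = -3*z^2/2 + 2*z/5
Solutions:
 v(z) = C1 + z^3/2 - z^2/5


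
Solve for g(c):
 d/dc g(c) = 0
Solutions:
 g(c) = C1


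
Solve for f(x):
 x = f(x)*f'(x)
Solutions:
 f(x) = -sqrt(C1 + x^2)
 f(x) = sqrt(C1 + x^2)


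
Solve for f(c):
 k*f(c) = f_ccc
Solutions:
 f(c) = C1*exp(c*k^(1/3)) + C2*exp(c*k^(1/3)*(-1 + sqrt(3)*I)/2) + C3*exp(-c*k^(1/3)*(1 + sqrt(3)*I)/2)


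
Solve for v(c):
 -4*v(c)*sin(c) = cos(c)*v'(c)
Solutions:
 v(c) = C1*cos(c)^4


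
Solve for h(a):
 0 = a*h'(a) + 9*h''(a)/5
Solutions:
 h(a) = C1 + C2*erf(sqrt(10)*a/6)


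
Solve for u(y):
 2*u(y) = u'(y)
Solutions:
 u(y) = C1*exp(2*y)


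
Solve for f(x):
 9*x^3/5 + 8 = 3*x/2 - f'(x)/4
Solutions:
 f(x) = C1 - 9*x^4/5 + 3*x^2 - 32*x


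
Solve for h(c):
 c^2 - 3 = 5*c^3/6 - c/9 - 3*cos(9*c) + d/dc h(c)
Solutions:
 h(c) = C1 - 5*c^4/24 + c^3/3 + c^2/18 - 3*c + sin(9*c)/3


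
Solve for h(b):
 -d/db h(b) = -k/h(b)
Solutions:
 h(b) = -sqrt(C1 + 2*b*k)
 h(b) = sqrt(C1 + 2*b*k)


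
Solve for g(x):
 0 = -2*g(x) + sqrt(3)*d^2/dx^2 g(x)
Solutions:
 g(x) = C1*exp(-sqrt(2)*3^(3/4)*x/3) + C2*exp(sqrt(2)*3^(3/4)*x/3)


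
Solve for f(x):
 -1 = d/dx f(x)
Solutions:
 f(x) = C1 - x


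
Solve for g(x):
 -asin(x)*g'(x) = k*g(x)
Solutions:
 g(x) = C1*exp(-k*Integral(1/asin(x), x))


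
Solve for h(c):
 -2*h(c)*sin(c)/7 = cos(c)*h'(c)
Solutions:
 h(c) = C1*cos(c)^(2/7)


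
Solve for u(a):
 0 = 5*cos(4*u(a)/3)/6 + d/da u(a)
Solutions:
 5*a/6 - 3*log(sin(4*u(a)/3) - 1)/8 + 3*log(sin(4*u(a)/3) + 1)/8 = C1


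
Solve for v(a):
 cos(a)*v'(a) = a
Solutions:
 v(a) = C1 + Integral(a/cos(a), a)


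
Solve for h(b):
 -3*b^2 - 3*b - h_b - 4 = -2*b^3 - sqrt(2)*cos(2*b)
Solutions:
 h(b) = C1 + b^4/2 - b^3 - 3*b^2/2 - 4*b + sqrt(2)*sin(2*b)/2


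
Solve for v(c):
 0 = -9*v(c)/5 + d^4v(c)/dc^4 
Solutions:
 v(c) = C1*exp(-sqrt(3)*5^(3/4)*c/5) + C2*exp(sqrt(3)*5^(3/4)*c/5) + C3*sin(sqrt(3)*5^(3/4)*c/5) + C4*cos(sqrt(3)*5^(3/4)*c/5)


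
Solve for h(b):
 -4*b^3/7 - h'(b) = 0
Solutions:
 h(b) = C1 - b^4/7


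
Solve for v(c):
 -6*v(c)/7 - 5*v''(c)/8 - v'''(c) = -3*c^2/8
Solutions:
 v(c) = C1*exp(c*(-70 + 175*7^(1/3)/(288*sqrt(21611) + 42347)^(1/3) + 7^(2/3)*(288*sqrt(21611) + 42347)^(1/3))/336)*sin(sqrt(3)*7^(1/3)*c*(-7^(1/3)*(288*sqrt(21611) + 42347)^(1/3) + 175/(288*sqrt(21611) + 42347)^(1/3))/336) + C2*exp(c*(-70 + 175*7^(1/3)/(288*sqrt(21611) + 42347)^(1/3) + 7^(2/3)*(288*sqrt(21611) + 42347)^(1/3))/336)*cos(sqrt(3)*7^(1/3)*c*(-7^(1/3)*(288*sqrt(21611) + 42347)^(1/3) + 175/(288*sqrt(21611) + 42347)^(1/3))/336) + C3*exp(-c*(175*7^(1/3)/(288*sqrt(21611) + 42347)^(1/3) + 35 + 7^(2/3)*(288*sqrt(21611) + 42347)^(1/3))/168) + 7*c^2/16 - 245/384


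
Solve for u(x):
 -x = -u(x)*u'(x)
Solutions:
 u(x) = -sqrt(C1 + x^2)
 u(x) = sqrt(C1 + x^2)


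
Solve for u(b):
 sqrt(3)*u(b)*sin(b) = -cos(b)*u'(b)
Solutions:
 u(b) = C1*cos(b)^(sqrt(3))


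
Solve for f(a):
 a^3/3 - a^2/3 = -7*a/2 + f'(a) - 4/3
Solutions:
 f(a) = C1 + a^4/12 - a^3/9 + 7*a^2/4 + 4*a/3


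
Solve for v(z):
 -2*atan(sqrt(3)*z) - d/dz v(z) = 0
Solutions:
 v(z) = C1 - 2*z*atan(sqrt(3)*z) + sqrt(3)*log(3*z^2 + 1)/3


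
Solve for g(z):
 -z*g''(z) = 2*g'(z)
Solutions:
 g(z) = C1 + C2/z


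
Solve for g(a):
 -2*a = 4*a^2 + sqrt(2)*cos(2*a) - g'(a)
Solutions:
 g(a) = C1 + 4*a^3/3 + a^2 + sqrt(2)*sin(2*a)/2


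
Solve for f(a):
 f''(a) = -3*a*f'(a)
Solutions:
 f(a) = C1 + C2*erf(sqrt(6)*a/2)


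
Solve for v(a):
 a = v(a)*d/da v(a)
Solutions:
 v(a) = -sqrt(C1 + a^2)
 v(a) = sqrt(C1 + a^2)


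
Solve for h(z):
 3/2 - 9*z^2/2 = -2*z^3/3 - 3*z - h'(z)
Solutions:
 h(z) = C1 - z^4/6 + 3*z^3/2 - 3*z^2/2 - 3*z/2


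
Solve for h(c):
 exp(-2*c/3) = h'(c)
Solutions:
 h(c) = C1 - 3*exp(-2*c/3)/2


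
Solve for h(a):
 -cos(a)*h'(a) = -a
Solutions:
 h(a) = C1 + Integral(a/cos(a), a)


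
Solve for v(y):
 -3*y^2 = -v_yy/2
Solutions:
 v(y) = C1 + C2*y + y^4/2


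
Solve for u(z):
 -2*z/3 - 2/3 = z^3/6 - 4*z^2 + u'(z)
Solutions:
 u(z) = C1 - z^4/24 + 4*z^3/3 - z^2/3 - 2*z/3


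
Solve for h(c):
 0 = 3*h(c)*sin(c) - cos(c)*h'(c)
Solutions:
 h(c) = C1/cos(c)^3


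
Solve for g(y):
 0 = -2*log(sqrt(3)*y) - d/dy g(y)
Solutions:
 g(y) = C1 - 2*y*log(y) - y*log(3) + 2*y


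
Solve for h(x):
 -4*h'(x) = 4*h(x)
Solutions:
 h(x) = C1*exp(-x)


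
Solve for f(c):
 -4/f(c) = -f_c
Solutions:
 f(c) = -sqrt(C1 + 8*c)
 f(c) = sqrt(C1 + 8*c)


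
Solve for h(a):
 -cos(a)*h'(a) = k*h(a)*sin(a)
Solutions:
 h(a) = C1*exp(k*log(cos(a)))


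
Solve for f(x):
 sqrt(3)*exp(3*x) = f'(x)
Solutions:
 f(x) = C1 + sqrt(3)*exp(3*x)/3


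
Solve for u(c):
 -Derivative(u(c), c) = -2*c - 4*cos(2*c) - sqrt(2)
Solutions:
 u(c) = C1 + c^2 + sqrt(2)*c + 2*sin(2*c)


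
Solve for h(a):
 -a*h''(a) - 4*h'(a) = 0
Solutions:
 h(a) = C1 + C2/a^3


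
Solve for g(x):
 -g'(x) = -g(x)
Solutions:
 g(x) = C1*exp(x)


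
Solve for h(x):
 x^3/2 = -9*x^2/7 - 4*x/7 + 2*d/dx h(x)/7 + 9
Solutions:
 h(x) = C1 + 7*x^4/16 + 3*x^3/2 + x^2 - 63*x/2


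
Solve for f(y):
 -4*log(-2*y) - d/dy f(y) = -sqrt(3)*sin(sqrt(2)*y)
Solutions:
 f(y) = C1 - 4*y*log(-y) - 4*y*log(2) + 4*y - sqrt(6)*cos(sqrt(2)*y)/2


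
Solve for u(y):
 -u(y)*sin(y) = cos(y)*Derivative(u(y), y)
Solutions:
 u(y) = C1*cos(y)


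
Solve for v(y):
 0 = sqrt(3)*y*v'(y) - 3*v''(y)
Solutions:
 v(y) = C1 + C2*erfi(sqrt(2)*3^(3/4)*y/6)


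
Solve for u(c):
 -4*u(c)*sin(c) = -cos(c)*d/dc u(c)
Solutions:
 u(c) = C1/cos(c)^4


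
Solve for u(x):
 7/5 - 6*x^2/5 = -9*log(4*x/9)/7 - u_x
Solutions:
 u(x) = C1 + 2*x^3/5 - 9*x*log(x)/7 - 18*x*log(2)/7 - 4*x/35 + 18*x*log(3)/7


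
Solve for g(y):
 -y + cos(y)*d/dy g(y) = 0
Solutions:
 g(y) = C1 + Integral(y/cos(y), y)


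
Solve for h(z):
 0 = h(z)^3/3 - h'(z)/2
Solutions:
 h(z) = -sqrt(6)*sqrt(-1/(C1 + 2*z))/2
 h(z) = sqrt(6)*sqrt(-1/(C1 + 2*z))/2


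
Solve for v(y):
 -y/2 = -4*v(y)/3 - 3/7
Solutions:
 v(y) = 3*y/8 - 9/28


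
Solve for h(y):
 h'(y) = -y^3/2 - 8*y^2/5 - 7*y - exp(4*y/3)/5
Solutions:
 h(y) = C1 - y^4/8 - 8*y^3/15 - 7*y^2/2 - 3*exp(4*y/3)/20


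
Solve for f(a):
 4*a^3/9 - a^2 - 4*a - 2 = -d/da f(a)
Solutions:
 f(a) = C1 - a^4/9 + a^3/3 + 2*a^2 + 2*a


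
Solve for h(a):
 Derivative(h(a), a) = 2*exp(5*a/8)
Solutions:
 h(a) = C1 + 16*exp(5*a/8)/5


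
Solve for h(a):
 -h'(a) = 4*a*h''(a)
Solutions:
 h(a) = C1 + C2*a^(3/4)


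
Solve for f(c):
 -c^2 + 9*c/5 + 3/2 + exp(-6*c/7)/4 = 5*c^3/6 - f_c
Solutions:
 f(c) = C1 + 5*c^4/24 + c^3/3 - 9*c^2/10 - 3*c/2 + 7*exp(-6*c/7)/24


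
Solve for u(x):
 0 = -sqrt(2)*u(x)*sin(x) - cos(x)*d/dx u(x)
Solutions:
 u(x) = C1*cos(x)^(sqrt(2))


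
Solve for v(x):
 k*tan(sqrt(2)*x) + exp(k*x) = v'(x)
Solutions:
 v(x) = C1 - sqrt(2)*k*log(cos(sqrt(2)*x))/2 + Piecewise((exp(k*x)/k, Ne(k, 0)), (x, True))


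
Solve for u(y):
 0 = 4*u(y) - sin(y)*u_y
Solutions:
 u(y) = C1*(cos(y)^2 - 2*cos(y) + 1)/(cos(y)^2 + 2*cos(y) + 1)


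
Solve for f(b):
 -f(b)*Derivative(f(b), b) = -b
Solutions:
 f(b) = -sqrt(C1 + b^2)
 f(b) = sqrt(C1 + b^2)


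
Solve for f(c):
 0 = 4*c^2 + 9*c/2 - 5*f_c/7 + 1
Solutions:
 f(c) = C1 + 28*c^3/15 + 63*c^2/20 + 7*c/5


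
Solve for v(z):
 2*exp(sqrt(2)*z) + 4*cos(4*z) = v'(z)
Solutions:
 v(z) = C1 + sqrt(2)*exp(sqrt(2)*z) + sin(4*z)


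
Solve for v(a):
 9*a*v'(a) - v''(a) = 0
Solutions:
 v(a) = C1 + C2*erfi(3*sqrt(2)*a/2)


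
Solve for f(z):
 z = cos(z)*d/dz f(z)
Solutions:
 f(z) = C1 + Integral(z/cos(z), z)


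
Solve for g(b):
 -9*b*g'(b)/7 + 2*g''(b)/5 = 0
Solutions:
 g(b) = C1 + C2*erfi(3*sqrt(35)*b/14)


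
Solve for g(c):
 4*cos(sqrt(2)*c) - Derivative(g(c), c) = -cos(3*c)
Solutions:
 g(c) = C1 + sin(3*c)/3 + 2*sqrt(2)*sin(sqrt(2)*c)


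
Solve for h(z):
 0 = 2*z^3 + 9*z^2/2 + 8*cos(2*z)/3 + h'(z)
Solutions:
 h(z) = C1 - z^4/2 - 3*z^3/2 - 4*sin(2*z)/3


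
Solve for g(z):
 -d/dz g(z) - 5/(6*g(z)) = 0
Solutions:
 g(z) = -sqrt(C1 - 15*z)/3
 g(z) = sqrt(C1 - 15*z)/3


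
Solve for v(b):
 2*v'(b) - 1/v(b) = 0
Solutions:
 v(b) = -sqrt(C1 + b)
 v(b) = sqrt(C1 + b)


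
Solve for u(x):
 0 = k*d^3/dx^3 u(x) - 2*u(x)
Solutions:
 u(x) = C1*exp(2^(1/3)*x*(1/k)^(1/3)) + C2*exp(2^(1/3)*x*(-1 + sqrt(3)*I)*(1/k)^(1/3)/2) + C3*exp(-2^(1/3)*x*(1 + sqrt(3)*I)*(1/k)^(1/3)/2)


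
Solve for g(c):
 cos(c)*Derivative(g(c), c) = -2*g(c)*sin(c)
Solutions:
 g(c) = C1*cos(c)^2


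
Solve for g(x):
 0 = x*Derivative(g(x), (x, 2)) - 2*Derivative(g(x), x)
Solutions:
 g(x) = C1 + C2*x^3


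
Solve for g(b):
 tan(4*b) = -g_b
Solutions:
 g(b) = C1 + log(cos(4*b))/4


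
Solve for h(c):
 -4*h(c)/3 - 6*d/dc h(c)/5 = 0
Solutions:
 h(c) = C1*exp(-10*c/9)


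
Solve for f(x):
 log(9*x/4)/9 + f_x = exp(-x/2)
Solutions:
 f(x) = C1 - x*log(x)/9 + x*(-2*log(3) + 1 + 2*log(2))/9 - 2*exp(-x/2)


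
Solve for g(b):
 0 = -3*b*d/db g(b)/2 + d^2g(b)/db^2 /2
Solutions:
 g(b) = C1 + C2*erfi(sqrt(6)*b/2)


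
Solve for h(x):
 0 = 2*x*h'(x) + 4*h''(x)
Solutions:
 h(x) = C1 + C2*erf(x/2)


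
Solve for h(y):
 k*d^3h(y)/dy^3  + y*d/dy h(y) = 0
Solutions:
 h(y) = C1 + Integral(C2*airyai(y*(-1/k)^(1/3)) + C3*airybi(y*(-1/k)^(1/3)), y)


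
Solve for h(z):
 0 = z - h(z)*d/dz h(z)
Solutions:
 h(z) = -sqrt(C1 + z^2)
 h(z) = sqrt(C1 + z^2)


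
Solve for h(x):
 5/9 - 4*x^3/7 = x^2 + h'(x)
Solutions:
 h(x) = C1 - x^4/7 - x^3/3 + 5*x/9


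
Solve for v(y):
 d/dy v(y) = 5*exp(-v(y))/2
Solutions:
 v(y) = log(C1 + 5*y/2)


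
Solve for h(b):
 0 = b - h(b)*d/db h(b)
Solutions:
 h(b) = -sqrt(C1 + b^2)
 h(b) = sqrt(C1 + b^2)


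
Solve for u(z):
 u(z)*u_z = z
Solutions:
 u(z) = -sqrt(C1 + z^2)
 u(z) = sqrt(C1 + z^2)


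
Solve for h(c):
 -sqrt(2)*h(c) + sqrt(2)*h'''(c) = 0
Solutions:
 h(c) = C3*exp(c) + (C1*sin(sqrt(3)*c/2) + C2*cos(sqrt(3)*c/2))*exp(-c/2)


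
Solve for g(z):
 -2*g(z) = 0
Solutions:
 g(z) = 0


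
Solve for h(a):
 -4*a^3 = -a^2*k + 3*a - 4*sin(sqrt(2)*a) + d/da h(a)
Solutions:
 h(a) = C1 - a^4 + a^3*k/3 - 3*a^2/2 - 2*sqrt(2)*cos(sqrt(2)*a)


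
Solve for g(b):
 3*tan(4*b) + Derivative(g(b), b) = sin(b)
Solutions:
 g(b) = C1 + 3*log(cos(4*b))/4 - cos(b)


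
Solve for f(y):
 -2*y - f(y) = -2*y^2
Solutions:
 f(y) = 2*y*(y - 1)


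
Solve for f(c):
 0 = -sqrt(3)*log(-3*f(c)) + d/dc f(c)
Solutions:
 -sqrt(3)*Integral(1/(log(-_y) + log(3)), (_y, f(c)))/3 = C1 - c


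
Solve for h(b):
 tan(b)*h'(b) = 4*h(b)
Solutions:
 h(b) = C1*sin(b)^4


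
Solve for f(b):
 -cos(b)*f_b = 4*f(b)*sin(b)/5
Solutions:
 f(b) = C1*cos(b)^(4/5)


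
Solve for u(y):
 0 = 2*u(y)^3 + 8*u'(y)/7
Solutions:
 u(y) = -sqrt(2)*sqrt(-1/(C1 - 7*y))
 u(y) = sqrt(2)*sqrt(-1/(C1 - 7*y))


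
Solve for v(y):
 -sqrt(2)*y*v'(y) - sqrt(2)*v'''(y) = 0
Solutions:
 v(y) = C1 + Integral(C2*airyai(-y) + C3*airybi(-y), y)


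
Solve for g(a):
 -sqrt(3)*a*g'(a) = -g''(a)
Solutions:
 g(a) = C1 + C2*erfi(sqrt(2)*3^(1/4)*a/2)


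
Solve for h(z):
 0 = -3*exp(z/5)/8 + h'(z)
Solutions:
 h(z) = C1 + 15*exp(z/5)/8


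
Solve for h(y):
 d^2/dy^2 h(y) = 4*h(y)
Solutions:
 h(y) = C1*exp(-2*y) + C2*exp(2*y)


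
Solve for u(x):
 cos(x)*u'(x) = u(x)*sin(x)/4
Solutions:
 u(x) = C1/cos(x)^(1/4)


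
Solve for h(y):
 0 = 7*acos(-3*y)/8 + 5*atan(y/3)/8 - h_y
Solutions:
 h(y) = C1 + 7*y*acos(-3*y)/8 + 5*y*atan(y/3)/8 + 7*sqrt(1 - 9*y^2)/24 - 15*log(y^2 + 9)/16


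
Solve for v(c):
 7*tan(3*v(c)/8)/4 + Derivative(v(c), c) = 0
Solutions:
 v(c) = -8*asin(C1*exp(-21*c/32))/3 + 8*pi/3
 v(c) = 8*asin(C1*exp(-21*c/32))/3


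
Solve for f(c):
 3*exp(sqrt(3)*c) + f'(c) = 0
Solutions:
 f(c) = C1 - sqrt(3)*exp(sqrt(3)*c)


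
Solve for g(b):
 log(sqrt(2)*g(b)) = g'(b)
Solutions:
 -2*Integral(1/(2*log(_y) + log(2)), (_y, g(b))) = C1 - b


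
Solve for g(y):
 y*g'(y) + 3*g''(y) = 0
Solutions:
 g(y) = C1 + C2*erf(sqrt(6)*y/6)


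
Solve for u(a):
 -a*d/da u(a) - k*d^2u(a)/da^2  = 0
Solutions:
 u(a) = C1 + C2*sqrt(k)*erf(sqrt(2)*a*sqrt(1/k)/2)


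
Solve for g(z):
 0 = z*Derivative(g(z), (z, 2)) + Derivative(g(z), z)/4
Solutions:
 g(z) = C1 + C2*z^(3/4)


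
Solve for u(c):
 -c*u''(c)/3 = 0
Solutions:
 u(c) = C1 + C2*c


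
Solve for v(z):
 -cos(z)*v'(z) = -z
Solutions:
 v(z) = C1 + Integral(z/cos(z), z)


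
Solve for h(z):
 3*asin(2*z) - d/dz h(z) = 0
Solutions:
 h(z) = C1 + 3*z*asin(2*z) + 3*sqrt(1 - 4*z^2)/2


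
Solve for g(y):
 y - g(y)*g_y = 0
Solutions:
 g(y) = -sqrt(C1 + y^2)
 g(y) = sqrt(C1 + y^2)


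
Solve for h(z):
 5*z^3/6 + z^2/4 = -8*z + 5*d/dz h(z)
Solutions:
 h(z) = C1 + z^4/24 + z^3/60 + 4*z^2/5


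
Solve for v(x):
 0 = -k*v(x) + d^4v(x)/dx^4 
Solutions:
 v(x) = C1*exp(-k^(1/4)*x) + C2*exp(k^(1/4)*x) + C3*exp(-I*k^(1/4)*x) + C4*exp(I*k^(1/4)*x)


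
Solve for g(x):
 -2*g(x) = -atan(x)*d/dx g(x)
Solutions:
 g(x) = C1*exp(2*Integral(1/atan(x), x))


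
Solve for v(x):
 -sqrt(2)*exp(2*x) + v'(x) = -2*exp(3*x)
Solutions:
 v(x) = C1 - 2*exp(3*x)/3 + sqrt(2)*exp(2*x)/2


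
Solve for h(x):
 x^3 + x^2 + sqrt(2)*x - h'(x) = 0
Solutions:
 h(x) = C1 + x^4/4 + x^3/3 + sqrt(2)*x^2/2


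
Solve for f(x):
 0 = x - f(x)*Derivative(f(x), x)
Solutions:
 f(x) = -sqrt(C1 + x^2)
 f(x) = sqrt(C1 + x^2)


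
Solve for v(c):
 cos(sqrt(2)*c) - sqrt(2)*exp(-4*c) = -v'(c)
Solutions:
 v(c) = C1 - sqrt(2)*sin(sqrt(2)*c)/2 - sqrt(2)*exp(-4*c)/4


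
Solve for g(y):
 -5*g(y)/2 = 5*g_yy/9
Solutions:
 g(y) = C1*sin(3*sqrt(2)*y/2) + C2*cos(3*sqrt(2)*y/2)


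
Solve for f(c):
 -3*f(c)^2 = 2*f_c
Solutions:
 f(c) = 2/(C1 + 3*c)


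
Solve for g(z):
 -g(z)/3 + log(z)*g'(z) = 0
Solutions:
 g(z) = C1*exp(li(z)/3)


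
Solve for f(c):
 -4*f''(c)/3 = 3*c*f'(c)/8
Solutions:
 f(c) = C1 + C2*erf(3*c/8)


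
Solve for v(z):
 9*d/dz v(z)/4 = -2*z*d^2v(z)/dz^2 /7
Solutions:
 v(z) = C1 + C2/z^(55/8)


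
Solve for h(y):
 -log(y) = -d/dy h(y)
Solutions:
 h(y) = C1 + y*log(y) - y


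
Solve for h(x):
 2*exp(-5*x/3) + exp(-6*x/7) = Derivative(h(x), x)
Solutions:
 h(x) = C1 - 6*exp(-5*x/3)/5 - 7*exp(-6*x/7)/6


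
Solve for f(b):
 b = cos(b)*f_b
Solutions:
 f(b) = C1 + Integral(b/cos(b), b)


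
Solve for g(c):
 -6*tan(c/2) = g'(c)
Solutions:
 g(c) = C1 + 12*log(cos(c/2))


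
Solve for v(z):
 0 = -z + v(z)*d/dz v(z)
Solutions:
 v(z) = -sqrt(C1 + z^2)
 v(z) = sqrt(C1 + z^2)


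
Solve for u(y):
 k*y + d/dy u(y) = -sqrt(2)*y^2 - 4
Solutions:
 u(y) = C1 - k*y^2/2 - sqrt(2)*y^3/3 - 4*y


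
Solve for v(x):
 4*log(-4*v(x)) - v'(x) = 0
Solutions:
 -Integral(1/(log(-_y) + 2*log(2)), (_y, v(x)))/4 = C1 - x


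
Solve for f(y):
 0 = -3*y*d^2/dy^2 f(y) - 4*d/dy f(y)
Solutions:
 f(y) = C1 + C2/y^(1/3)


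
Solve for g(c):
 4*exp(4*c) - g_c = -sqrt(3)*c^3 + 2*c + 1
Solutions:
 g(c) = C1 + sqrt(3)*c^4/4 - c^2 - c + exp(4*c)


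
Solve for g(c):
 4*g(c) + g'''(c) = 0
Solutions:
 g(c) = C3*exp(-2^(2/3)*c) + (C1*sin(2^(2/3)*sqrt(3)*c/2) + C2*cos(2^(2/3)*sqrt(3)*c/2))*exp(2^(2/3)*c/2)


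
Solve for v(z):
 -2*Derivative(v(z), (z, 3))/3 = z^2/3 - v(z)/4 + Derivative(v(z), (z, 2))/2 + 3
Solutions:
 v(z) = C1*exp(-z*((2*sqrt(30) + 11)^(-1/3) + 2 + (2*sqrt(30) + 11)^(1/3))/8)*sin(sqrt(3)*z*(-(2*sqrt(30) + 11)^(1/3) + (2*sqrt(30) + 11)^(-1/3))/8) + C2*exp(-z*((2*sqrt(30) + 11)^(-1/3) + 2 + (2*sqrt(30) + 11)^(1/3))/8)*cos(sqrt(3)*z*(-(2*sqrt(30) + 11)^(1/3) + (2*sqrt(30) + 11)^(-1/3))/8) + C3*exp(z*(-1 + (2*sqrt(30) + 11)^(-1/3) + (2*sqrt(30) + 11)^(1/3))/4) + 4*z^2/3 + 52/3


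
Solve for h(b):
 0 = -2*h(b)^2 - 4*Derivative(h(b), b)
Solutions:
 h(b) = 2/(C1 + b)


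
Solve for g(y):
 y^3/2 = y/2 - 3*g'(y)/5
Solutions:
 g(y) = C1 - 5*y^4/24 + 5*y^2/12


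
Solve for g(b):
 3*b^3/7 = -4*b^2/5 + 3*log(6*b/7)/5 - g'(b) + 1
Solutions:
 g(b) = C1 - 3*b^4/28 - 4*b^3/15 + 3*b*log(b)/5 - 3*b*log(7)/5 + 2*b/5 + 3*b*log(6)/5


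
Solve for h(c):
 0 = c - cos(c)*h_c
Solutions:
 h(c) = C1 + Integral(c/cos(c), c)


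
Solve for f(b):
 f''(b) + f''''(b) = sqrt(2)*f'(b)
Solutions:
 f(b) = C1 + C2*exp(-2^(1/6)*3^(1/3)*b*(-2*3^(1/3)/(9 + sqrt(87))^(1/3) + 2^(2/3)*(9 + sqrt(87))^(1/3))/12)*sin(6^(1/6)*b*(6/(9 + sqrt(87))^(1/3) + 6^(2/3)*(9 + sqrt(87))^(1/3))/12) + C3*exp(-2^(1/6)*3^(1/3)*b*(-2*3^(1/3)/(9 + sqrt(87))^(1/3) + 2^(2/3)*(9 + sqrt(87))^(1/3))/12)*cos(6^(1/6)*b*(6/(9 + sqrt(87))^(1/3) + 6^(2/3)*(9 + sqrt(87))^(1/3))/12) + C4*exp(2^(1/6)*3^(1/3)*b*(-2*3^(1/3)/(9 + sqrt(87))^(1/3) + 2^(2/3)*(9 + sqrt(87))^(1/3))/6)


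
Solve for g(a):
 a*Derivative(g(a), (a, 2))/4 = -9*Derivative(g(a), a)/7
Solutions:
 g(a) = C1 + C2/a^(29/7)


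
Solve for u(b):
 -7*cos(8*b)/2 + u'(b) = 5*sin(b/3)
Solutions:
 u(b) = C1 + 7*sin(8*b)/16 - 15*cos(b/3)


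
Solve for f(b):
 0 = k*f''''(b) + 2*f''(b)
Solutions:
 f(b) = C1 + C2*b + C3*exp(-sqrt(2)*b*sqrt(-1/k)) + C4*exp(sqrt(2)*b*sqrt(-1/k))


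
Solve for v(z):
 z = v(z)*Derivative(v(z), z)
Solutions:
 v(z) = -sqrt(C1 + z^2)
 v(z) = sqrt(C1 + z^2)


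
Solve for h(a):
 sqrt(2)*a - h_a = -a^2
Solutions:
 h(a) = C1 + a^3/3 + sqrt(2)*a^2/2


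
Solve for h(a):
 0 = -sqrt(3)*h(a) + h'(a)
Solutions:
 h(a) = C1*exp(sqrt(3)*a)


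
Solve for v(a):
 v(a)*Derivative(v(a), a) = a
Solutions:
 v(a) = -sqrt(C1 + a^2)
 v(a) = sqrt(C1 + a^2)


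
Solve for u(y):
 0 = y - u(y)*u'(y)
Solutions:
 u(y) = -sqrt(C1 + y^2)
 u(y) = sqrt(C1 + y^2)


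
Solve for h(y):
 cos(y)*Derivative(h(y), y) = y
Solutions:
 h(y) = C1 + Integral(y/cos(y), y)


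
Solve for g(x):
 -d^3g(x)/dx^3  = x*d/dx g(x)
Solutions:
 g(x) = C1 + Integral(C2*airyai(-x) + C3*airybi(-x), x)


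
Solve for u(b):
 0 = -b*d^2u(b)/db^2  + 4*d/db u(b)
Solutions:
 u(b) = C1 + C2*b^5


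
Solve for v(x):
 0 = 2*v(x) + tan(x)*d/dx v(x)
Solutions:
 v(x) = C1/sin(x)^2


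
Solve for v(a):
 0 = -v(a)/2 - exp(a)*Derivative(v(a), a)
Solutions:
 v(a) = C1*exp(exp(-a)/2)


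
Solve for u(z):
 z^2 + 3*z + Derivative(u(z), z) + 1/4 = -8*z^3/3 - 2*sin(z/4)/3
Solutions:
 u(z) = C1 - 2*z^4/3 - z^3/3 - 3*z^2/2 - z/4 + 8*cos(z/4)/3


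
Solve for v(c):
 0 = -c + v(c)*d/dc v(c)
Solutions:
 v(c) = -sqrt(C1 + c^2)
 v(c) = sqrt(C1 + c^2)


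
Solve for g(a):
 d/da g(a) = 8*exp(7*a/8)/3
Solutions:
 g(a) = C1 + 64*exp(7*a/8)/21


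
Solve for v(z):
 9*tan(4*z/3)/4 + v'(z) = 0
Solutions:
 v(z) = C1 + 27*log(cos(4*z/3))/16


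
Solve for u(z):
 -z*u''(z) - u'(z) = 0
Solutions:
 u(z) = C1 + C2*log(z)


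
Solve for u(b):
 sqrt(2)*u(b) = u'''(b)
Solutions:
 u(b) = C3*exp(2^(1/6)*b) + (C1*sin(2^(1/6)*sqrt(3)*b/2) + C2*cos(2^(1/6)*sqrt(3)*b/2))*exp(-2^(1/6)*b/2)


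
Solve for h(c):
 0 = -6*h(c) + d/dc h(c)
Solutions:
 h(c) = C1*exp(6*c)


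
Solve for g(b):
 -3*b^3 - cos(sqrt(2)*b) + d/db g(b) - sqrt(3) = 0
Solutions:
 g(b) = C1 + 3*b^4/4 + sqrt(3)*b + sqrt(2)*sin(sqrt(2)*b)/2


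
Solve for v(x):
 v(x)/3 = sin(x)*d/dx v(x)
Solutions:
 v(x) = C1*(cos(x) - 1)^(1/6)/(cos(x) + 1)^(1/6)


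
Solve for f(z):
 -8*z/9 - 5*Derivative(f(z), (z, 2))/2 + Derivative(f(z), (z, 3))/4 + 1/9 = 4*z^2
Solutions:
 f(z) = C1 + C2*z + C3*exp(10*z) - 2*z^4/15 - 76*z^3/675 - 13*z^2/1125


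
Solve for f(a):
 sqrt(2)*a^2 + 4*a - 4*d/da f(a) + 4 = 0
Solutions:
 f(a) = C1 + sqrt(2)*a^3/12 + a^2/2 + a


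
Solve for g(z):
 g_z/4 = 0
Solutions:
 g(z) = C1


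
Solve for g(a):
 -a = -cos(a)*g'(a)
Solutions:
 g(a) = C1 + Integral(a/cos(a), a)


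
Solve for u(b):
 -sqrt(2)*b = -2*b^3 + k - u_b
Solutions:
 u(b) = C1 - b^4/2 + sqrt(2)*b^2/2 + b*k


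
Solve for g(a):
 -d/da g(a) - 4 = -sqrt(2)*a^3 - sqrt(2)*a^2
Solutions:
 g(a) = C1 + sqrt(2)*a^4/4 + sqrt(2)*a^3/3 - 4*a


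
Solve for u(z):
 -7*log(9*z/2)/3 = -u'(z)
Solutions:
 u(z) = C1 + 7*z*log(z)/3 - 7*z/3 - 7*z*log(2)/3 + 14*z*log(3)/3


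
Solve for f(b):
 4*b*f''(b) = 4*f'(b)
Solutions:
 f(b) = C1 + C2*b^2


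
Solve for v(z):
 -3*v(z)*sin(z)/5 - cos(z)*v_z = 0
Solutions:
 v(z) = C1*cos(z)^(3/5)


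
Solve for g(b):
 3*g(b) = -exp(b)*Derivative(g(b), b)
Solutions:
 g(b) = C1*exp(3*exp(-b))


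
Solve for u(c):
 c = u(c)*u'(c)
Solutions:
 u(c) = -sqrt(C1 + c^2)
 u(c) = sqrt(C1 + c^2)


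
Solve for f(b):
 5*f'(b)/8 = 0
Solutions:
 f(b) = C1


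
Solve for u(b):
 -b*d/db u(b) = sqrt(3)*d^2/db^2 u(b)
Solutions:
 u(b) = C1 + C2*erf(sqrt(2)*3^(3/4)*b/6)


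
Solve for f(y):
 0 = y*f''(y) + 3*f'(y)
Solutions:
 f(y) = C1 + C2/y^2


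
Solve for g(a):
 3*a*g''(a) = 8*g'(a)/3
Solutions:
 g(a) = C1 + C2*a^(17/9)


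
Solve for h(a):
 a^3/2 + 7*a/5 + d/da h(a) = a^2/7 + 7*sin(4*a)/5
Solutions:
 h(a) = C1 - a^4/8 + a^3/21 - 7*a^2/10 - 7*cos(4*a)/20


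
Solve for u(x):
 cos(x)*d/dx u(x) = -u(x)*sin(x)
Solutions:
 u(x) = C1*cos(x)


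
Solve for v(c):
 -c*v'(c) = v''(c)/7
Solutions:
 v(c) = C1 + C2*erf(sqrt(14)*c/2)


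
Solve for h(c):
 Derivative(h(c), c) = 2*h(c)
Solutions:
 h(c) = C1*exp(2*c)


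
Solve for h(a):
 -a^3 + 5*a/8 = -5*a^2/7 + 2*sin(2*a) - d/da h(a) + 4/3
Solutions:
 h(a) = C1 + a^4/4 - 5*a^3/21 - 5*a^2/16 + 4*a/3 - cos(2*a)


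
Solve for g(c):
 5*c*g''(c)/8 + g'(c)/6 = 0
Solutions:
 g(c) = C1 + C2*c^(11/15)


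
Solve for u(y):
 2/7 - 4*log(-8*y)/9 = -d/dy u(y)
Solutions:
 u(y) = C1 + 4*y*log(-y)/9 + 2*y*(-23 + 42*log(2))/63


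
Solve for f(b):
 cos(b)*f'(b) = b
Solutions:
 f(b) = C1 + Integral(b/cos(b), b)


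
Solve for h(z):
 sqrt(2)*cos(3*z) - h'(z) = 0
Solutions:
 h(z) = C1 + sqrt(2)*sin(3*z)/3


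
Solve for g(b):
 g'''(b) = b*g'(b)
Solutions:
 g(b) = C1 + Integral(C2*airyai(b) + C3*airybi(b), b)


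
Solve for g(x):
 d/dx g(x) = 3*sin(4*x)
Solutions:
 g(x) = C1 - 3*cos(4*x)/4


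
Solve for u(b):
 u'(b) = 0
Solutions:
 u(b) = C1


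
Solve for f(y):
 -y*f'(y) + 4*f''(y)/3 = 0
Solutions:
 f(y) = C1 + C2*erfi(sqrt(6)*y/4)


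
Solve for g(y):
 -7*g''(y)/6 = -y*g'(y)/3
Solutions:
 g(y) = C1 + C2*erfi(sqrt(7)*y/7)


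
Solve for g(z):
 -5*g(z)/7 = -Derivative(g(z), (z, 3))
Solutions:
 g(z) = C3*exp(5^(1/3)*7^(2/3)*z/7) + (C1*sin(sqrt(3)*5^(1/3)*7^(2/3)*z/14) + C2*cos(sqrt(3)*5^(1/3)*7^(2/3)*z/14))*exp(-5^(1/3)*7^(2/3)*z/14)


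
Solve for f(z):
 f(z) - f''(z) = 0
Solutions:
 f(z) = C1*exp(-z) + C2*exp(z)


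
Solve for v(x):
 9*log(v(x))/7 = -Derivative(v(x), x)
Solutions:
 li(v(x)) = C1 - 9*x/7


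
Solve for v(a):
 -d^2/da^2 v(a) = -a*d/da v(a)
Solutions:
 v(a) = C1 + C2*erfi(sqrt(2)*a/2)


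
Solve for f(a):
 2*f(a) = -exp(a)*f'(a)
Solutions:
 f(a) = C1*exp(2*exp(-a))


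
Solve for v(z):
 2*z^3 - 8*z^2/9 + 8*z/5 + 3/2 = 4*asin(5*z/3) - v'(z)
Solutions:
 v(z) = C1 - z^4/2 + 8*z^3/27 - 4*z^2/5 + 4*z*asin(5*z/3) - 3*z/2 + 4*sqrt(9 - 25*z^2)/5


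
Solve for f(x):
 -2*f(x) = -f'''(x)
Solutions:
 f(x) = C3*exp(2^(1/3)*x) + (C1*sin(2^(1/3)*sqrt(3)*x/2) + C2*cos(2^(1/3)*sqrt(3)*x/2))*exp(-2^(1/3)*x/2)


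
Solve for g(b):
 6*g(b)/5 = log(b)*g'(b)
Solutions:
 g(b) = C1*exp(6*li(b)/5)


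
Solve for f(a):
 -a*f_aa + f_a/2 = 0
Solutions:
 f(a) = C1 + C2*a^(3/2)


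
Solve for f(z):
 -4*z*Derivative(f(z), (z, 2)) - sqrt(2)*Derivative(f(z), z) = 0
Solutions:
 f(z) = C1 + C2*z^(1 - sqrt(2)/4)


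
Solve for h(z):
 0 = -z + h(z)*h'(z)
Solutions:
 h(z) = -sqrt(C1 + z^2)
 h(z) = sqrt(C1 + z^2)


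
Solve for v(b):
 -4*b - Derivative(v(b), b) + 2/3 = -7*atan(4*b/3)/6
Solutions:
 v(b) = C1 - 2*b^2 + 7*b*atan(4*b/3)/6 + 2*b/3 - 7*log(16*b^2 + 9)/16


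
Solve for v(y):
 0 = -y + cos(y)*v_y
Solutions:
 v(y) = C1 + Integral(y/cos(y), y)


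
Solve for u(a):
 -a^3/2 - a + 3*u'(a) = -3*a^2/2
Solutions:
 u(a) = C1 + a^4/24 - a^3/6 + a^2/6


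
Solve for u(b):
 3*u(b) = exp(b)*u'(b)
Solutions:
 u(b) = C1*exp(-3*exp(-b))


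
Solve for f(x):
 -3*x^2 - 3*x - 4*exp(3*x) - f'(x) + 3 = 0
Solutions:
 f(x) = C1 - x^3 - 3*x^2/2 + 3*x - 4*exp(3*x)/3


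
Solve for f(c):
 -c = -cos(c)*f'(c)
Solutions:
 f(c) = C1 + Integral(c/cos(c), c)


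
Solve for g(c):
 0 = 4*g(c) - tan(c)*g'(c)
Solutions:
 g(c) = C1*sin(c)^4


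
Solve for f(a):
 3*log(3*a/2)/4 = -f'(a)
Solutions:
 f(a) = C1 - 3*a*log(a)/4 - 3*a*log(3)/4 + 3*a*log(2)/4 + 3*a/4


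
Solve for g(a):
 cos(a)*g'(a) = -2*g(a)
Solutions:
 g(a) = C1*(sin(a) - 1)/(sin(a) + 1)


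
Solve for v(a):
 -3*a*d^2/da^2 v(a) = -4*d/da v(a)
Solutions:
 v(a) = C1 + C2*a^(7/3)


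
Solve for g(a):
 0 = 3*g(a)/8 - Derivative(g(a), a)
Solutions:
 g(a) = C1*exp(3*a/8)


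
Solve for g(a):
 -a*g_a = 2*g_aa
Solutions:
 g(a) = C1 + C2*erf(a/2)


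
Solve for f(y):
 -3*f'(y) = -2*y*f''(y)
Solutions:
 f(y) = C1 + C2*y^(5/2)


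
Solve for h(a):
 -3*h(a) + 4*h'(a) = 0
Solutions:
 h(a) = C1*exp(3*a/4)


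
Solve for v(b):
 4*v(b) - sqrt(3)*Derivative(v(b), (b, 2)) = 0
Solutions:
 v(b) = C1*exp(-2*3^(3/4)*b/3) + C2*exp(2*3^(3/4)*b/3)


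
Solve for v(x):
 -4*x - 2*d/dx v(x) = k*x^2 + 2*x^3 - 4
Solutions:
 v(x) = C1 - k*x^3/6 - x^4/4 - x^2 + 2*x


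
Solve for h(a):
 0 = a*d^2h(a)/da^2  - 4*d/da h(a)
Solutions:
 h(a) = C1 + C2*a^5


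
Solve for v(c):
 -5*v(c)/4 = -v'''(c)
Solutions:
 v(c) = C3*exp(10^(1/3)*c/2) + (C1*sin(10^(1/3)*sqrt(3)*c/4) + C2*cos(10^(1/3)*sqrt(3)*c/4))*exp(-10^(1/3)*c/4)


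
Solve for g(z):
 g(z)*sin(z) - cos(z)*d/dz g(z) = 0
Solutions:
 g(z) = C1/cos(z)


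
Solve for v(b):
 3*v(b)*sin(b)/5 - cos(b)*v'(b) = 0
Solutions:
 v(b) = C1/cos(b)^(3/5)


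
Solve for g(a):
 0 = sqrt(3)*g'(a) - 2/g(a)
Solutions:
 g(a) = -sqrt(C1 + 12*sqrt(3)*a)/3
 g(a) = sqrt(C1 + 12*sqrt(3)*a)/3


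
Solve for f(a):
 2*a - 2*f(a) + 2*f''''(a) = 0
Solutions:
 f(a) = C1*exp(-a) + C2*exp(a) + C3*sin(a) + C4*cos(a) + a


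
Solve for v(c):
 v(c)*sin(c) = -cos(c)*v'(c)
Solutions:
 v(c) = C1*cos(c)


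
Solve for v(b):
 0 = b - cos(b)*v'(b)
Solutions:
 v(b) = C1 + Integral(b/cos(b), b)


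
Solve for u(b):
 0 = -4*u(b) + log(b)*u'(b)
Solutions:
 u(b) = C1*exp(4*li(b))


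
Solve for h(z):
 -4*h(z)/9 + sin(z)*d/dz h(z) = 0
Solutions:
 h(z) = C1*(cos(z) - 1)^(2/9)/(cos(z) + 1)^(2/9)


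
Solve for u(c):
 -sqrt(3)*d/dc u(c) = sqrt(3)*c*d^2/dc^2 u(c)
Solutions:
 u(c) = C1 + C2*log(c)


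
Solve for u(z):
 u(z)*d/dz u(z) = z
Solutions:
 u(z) = -sqrt(C1 + z^2)
 u(z) = sqrt(C1 + z^2)


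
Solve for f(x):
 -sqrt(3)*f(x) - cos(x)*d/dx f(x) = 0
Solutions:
 f(x) = C1*(sin(x) - 1)^(sqrt(3)/2)/(sin(x) + 1)^(sqrt(3)/2)


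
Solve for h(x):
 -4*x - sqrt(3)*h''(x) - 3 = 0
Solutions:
 h(x) = C1 + C2*x - 2*sqrt(3)*x^3/9 - sqrt(3)*x^2/2


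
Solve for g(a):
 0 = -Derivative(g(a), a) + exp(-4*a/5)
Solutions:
 g(a) = C1 - 5*exp(-4*a/5)/4


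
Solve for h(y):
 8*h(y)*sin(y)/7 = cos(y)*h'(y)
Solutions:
 h(y) = C1/cos(y)^(8/7)


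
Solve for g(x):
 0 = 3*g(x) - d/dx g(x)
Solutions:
 g(x) = C1*exp(3*x)


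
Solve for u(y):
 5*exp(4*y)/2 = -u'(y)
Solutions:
 u(y) = C1 - 5*exp(4*y)/8


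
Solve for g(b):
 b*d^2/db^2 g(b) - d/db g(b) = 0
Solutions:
 g(b) = C1 + C2*b^2


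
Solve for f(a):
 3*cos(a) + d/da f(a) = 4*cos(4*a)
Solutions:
 f(a) = C1 - 3*sin(a) + sin(4*a)


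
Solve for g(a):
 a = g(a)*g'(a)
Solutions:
 g(a) = -sqrt(C1 + a^2)
 g(a) = sqrt(C1 + a^2)


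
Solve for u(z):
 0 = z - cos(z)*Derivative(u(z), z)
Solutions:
 u(z) = C1 + Integral(z/cos(z), z)


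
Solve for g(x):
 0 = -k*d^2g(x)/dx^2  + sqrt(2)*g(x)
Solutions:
 g(x) = C1*exp(-2^(1/4)*x*sqrt(1/k)) + C2*exp(2^(1/4)*x*sqrt(1/k))


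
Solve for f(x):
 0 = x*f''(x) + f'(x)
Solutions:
 f(x) = C1 + C2*log(x)


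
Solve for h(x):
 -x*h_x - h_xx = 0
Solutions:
 h(x) = C1 + C2*erf(sqrt(2)*x/2)


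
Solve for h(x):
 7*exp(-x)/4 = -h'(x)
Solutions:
 h(x) = C1 + 7*exp(-x)/4


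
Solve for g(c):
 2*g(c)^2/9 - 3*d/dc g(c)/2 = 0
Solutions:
 g(c) = -27/(C1 + 4*c)


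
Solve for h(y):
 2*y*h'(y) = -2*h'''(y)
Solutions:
 h(y) = C1 + Integral(C2*airyai(-y) + C3*airybi(-y), y)


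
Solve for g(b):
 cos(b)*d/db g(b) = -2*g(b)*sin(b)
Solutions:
 g(b) = C1*cos(b)^2


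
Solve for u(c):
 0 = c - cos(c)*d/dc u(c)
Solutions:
 u(c) = C1 + Integral(c/cos(c), c)


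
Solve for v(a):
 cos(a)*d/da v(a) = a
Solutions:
 v(a) = C1 + Integral(a/cos(a), a)


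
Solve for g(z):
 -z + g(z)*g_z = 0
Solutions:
 g(z) = -sqrt(C1 + z^2)
 g(z) = sqrt(C1 + z^2)


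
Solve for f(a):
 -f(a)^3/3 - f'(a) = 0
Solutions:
 f(a) = -sqrt(6)*sqrt(-1/(C1 - a))/2
 f(a) = sqrt(6)*sqrt(-1/(C1 - a))/2


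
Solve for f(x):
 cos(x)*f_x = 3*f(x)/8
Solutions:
 f(x) = C1*(sin(x) + 1)^(3/16)/(sin(x) - 1)^(3/16)
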